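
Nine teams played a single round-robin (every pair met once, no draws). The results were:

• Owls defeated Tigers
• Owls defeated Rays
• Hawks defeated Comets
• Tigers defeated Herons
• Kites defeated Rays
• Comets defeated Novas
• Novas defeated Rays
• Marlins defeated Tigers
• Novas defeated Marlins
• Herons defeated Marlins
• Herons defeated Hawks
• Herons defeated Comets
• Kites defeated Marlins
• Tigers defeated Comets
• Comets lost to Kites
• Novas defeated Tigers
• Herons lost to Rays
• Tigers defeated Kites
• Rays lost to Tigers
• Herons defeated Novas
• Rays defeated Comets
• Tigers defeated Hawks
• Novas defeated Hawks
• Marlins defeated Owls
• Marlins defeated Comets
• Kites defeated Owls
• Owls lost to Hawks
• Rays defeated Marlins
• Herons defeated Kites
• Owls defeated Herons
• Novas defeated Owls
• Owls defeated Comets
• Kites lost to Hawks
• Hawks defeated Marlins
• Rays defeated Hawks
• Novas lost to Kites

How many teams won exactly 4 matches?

3

Win totals: Owls 4, Comets 1, Herons 5, Tigers 5, Hawks 4, Novas 5, Kites 5, Rays 4, Marlins 3.
Exactly 4: Owls, Hawks, Rays — 3 teams.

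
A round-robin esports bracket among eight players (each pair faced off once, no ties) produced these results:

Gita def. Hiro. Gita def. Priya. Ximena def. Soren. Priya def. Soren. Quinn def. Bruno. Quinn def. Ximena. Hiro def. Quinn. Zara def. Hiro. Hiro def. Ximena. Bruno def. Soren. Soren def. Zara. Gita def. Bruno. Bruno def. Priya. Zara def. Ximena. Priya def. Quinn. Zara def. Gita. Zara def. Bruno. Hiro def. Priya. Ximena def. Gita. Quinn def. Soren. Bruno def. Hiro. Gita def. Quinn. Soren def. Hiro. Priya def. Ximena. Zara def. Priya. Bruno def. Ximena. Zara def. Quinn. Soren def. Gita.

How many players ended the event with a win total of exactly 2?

Win totals: Ximena 2, Soren 3, Bruno 4, Zara 6, Priya 3, Gita 4, Quinn 3, Hiro 3.
Exactly 2: Ximena — 1 player.

1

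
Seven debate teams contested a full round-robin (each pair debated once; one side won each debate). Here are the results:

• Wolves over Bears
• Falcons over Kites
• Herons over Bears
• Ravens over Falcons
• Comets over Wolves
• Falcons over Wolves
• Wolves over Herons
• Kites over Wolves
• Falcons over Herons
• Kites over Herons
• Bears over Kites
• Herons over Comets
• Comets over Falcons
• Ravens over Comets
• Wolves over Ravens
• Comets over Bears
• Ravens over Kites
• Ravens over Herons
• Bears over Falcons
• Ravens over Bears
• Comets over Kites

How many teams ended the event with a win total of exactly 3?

2

Win totals: Kites 2, Falcons 3, Bears 2, Ravens 5, Comets 4, Herons 2, Wolves 3.
Exactly 3: Falcons, Wolves — 2 teams.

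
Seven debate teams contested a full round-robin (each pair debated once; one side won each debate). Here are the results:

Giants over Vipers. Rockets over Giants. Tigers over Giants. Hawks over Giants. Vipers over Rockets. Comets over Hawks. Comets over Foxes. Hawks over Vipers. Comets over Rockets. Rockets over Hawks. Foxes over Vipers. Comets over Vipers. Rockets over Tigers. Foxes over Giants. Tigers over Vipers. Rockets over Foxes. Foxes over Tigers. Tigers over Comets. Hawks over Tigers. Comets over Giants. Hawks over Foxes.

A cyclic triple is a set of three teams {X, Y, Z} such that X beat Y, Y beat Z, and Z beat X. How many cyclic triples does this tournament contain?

Win totals: Hawks 4, Comets 5, Giants 1, Rockets 4, Foxes 3, Vipers 1, Tigers 3.
A team with w wins dominates both others in C(w,2) triples; summing gives 6 + 10 + 0 + 6 + 3 + 0 + 3 = 28 transitive triples.
Total triples C(7,3) = 35, so cyclic triples = 35 − 28 = 7.

7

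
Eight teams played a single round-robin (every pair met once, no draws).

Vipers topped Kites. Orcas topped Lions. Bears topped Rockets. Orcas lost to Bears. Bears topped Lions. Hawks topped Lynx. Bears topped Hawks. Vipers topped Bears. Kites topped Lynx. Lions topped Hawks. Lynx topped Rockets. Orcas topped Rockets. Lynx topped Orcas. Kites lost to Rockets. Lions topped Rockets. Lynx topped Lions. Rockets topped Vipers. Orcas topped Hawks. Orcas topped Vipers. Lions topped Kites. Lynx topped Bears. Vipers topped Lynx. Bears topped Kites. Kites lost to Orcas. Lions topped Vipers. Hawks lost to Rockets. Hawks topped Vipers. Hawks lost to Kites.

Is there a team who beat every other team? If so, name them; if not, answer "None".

None

Highest win total is Orcas with 5 (out of 7 possible).
Orcas lost to Bears, Lynx, so no team went undefeated.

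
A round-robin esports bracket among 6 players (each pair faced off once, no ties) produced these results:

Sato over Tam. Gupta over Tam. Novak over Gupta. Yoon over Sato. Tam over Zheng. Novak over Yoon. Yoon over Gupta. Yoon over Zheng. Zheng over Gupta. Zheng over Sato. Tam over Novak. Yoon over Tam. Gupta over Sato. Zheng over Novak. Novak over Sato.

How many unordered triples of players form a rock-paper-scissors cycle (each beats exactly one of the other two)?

6

Win totals: Zheng 3, Tam 2, Gupta 2, Sato 1, Novak 3, Yoon 4.
A player with w wins dominates both others in C(w,2) triples; summing gives 3 + 1 + 1 + 0 + 3 + 6 = 14 transitive triples.
Total triples C(6,3) = 20, so cyclic triples = 20 − 14 = 6.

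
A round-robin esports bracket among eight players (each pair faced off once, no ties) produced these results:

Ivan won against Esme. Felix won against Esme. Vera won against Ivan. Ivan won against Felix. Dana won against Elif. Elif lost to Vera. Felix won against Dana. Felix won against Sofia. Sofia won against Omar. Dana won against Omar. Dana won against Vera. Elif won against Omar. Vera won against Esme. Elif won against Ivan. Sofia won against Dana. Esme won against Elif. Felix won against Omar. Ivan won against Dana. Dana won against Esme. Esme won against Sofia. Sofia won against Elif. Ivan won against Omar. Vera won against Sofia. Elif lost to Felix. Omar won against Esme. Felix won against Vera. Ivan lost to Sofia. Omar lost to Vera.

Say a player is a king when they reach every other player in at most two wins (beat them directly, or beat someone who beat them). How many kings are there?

4

Vera reaches everyone (king).
Ivan reaches everyone (king).
Omar cannot reach Vera, Ivan, Felix, Dana in two steps.
Felix reaches everyone (king).
Elif cannot reach Vera, Sofia in two steps.
Dana cannot reach Felix in two steps.
Esme cannot reach Vera, Felix in two steps.
Sofia reaches everyone (king).
Kings: Vera, Ivan, Felix, Sofia — 4.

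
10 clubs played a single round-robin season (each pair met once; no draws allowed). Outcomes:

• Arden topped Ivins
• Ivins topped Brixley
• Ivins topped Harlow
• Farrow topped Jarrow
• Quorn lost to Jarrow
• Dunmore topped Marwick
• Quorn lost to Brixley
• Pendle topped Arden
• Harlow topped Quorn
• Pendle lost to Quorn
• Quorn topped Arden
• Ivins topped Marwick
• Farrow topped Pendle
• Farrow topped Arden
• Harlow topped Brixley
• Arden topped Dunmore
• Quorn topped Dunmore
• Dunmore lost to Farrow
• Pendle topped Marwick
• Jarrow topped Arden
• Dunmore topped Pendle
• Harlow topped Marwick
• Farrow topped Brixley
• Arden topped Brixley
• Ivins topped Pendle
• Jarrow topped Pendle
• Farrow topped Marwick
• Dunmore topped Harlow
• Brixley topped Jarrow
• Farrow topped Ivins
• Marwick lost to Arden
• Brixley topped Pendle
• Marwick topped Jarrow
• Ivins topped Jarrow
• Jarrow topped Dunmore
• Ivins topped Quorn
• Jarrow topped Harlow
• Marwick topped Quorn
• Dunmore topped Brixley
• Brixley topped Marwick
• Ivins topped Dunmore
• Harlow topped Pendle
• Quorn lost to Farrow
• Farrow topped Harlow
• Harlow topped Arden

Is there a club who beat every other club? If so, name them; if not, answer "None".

Farrow has 9 wins out of 9 opponents — a perfect record.

Farrow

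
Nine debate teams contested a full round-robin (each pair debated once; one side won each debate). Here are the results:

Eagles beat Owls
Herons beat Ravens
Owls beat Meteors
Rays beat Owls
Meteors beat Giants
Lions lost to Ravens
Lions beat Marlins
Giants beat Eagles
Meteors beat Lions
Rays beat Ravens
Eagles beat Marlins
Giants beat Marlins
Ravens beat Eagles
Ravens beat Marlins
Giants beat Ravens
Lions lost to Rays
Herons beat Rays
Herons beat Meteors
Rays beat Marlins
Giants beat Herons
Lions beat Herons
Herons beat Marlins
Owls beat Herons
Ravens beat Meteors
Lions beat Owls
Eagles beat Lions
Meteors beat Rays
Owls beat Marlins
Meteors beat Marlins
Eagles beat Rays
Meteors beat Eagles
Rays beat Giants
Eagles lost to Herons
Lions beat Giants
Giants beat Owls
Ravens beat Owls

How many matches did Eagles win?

Eagles' results: beat Lions, Owls, Rays, Marlins; lost to Herons, Meteors, Giants, Ravens.
That is 4 wins.

4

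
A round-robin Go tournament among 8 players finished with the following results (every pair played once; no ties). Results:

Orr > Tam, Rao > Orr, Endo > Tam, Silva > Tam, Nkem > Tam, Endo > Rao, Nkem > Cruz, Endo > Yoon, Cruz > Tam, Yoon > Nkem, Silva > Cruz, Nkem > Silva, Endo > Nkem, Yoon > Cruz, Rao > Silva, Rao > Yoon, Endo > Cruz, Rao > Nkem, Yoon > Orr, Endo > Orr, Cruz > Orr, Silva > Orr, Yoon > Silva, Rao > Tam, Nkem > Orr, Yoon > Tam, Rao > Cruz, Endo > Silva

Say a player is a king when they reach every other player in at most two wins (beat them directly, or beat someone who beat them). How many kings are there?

Cruz cannot reach Silva, Rao, Endo, Nkem, Yoon in two steps.
Silva cannot reach Rao, Endo, Nkem, Yoon in two steps.
Orr cannot reach Cruz, Silva, Rao, Endo, Nkem, Yoon in two steps.
Tam cannot reach Cruz, Silva, Orr, Rao, Endo, Nkem, Yoon in two steps.
Rao cannot reach Endo in two steps.
Endo reaches everyone (king).
Nkem cannot reach Rao, Endo, Yoon in two steps.
Yoon cannot reach Rao, Endo in two steps.
Kings: Endo — 1.

1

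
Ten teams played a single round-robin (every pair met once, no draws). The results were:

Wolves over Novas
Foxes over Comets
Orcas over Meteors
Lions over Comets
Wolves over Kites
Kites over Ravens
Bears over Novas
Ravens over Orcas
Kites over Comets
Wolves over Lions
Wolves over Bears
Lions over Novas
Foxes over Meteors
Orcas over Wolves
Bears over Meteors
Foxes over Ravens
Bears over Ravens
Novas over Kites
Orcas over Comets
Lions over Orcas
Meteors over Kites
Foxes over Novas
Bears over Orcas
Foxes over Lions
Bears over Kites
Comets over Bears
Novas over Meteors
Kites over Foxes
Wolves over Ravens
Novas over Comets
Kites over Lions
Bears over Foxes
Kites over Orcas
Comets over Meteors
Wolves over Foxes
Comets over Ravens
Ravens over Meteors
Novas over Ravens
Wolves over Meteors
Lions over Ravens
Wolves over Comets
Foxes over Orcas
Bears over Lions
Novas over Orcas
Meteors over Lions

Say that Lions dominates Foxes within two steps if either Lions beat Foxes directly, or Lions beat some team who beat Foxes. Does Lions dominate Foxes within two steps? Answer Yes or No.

No

Lions did not beat Foxes directly.
Lions beat Comets, Novas, Ravens, Orcas, but each of them lost to Foxes. No two-step path.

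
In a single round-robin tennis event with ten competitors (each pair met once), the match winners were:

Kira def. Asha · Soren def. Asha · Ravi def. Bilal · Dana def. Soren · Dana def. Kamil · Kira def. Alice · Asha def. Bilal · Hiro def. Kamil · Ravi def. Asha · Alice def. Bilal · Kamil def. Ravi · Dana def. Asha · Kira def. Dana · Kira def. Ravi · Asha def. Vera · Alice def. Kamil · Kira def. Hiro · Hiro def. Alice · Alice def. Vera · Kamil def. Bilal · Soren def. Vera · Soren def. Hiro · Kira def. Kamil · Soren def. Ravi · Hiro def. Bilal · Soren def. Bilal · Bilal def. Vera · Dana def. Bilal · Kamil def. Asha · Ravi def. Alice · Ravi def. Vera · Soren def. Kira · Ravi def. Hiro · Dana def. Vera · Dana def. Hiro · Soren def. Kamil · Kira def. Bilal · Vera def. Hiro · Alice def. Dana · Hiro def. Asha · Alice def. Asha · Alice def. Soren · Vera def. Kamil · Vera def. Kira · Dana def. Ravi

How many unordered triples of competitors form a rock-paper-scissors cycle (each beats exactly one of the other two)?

Win totals: Ravi 5, Soren 7, Kira 7, Vera 3, Dana 7, Hiro 4, Kamil 3, Alice 6, Asha 2, Bilal 1.
A competitor with w wins dominates both others in C(w,2) triples; summing gives 10 + 21 + 21 + 3 + 21 + 6 + 3 + 15 + 1 + 0 = 101 transitive triples.
Total triples C(10,3) = 120, so cyclic triples = 120 − 101 = 19.

19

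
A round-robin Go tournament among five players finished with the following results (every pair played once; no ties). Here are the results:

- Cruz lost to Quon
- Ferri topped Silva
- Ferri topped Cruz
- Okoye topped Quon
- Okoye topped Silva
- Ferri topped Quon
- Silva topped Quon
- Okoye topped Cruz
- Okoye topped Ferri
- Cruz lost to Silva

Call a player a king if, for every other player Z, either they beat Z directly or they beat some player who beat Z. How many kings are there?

1

Quon cannot reach Ferri, Okoye, Silva in two steps.
Ferri cannot reach Okoye in two steps.
Okoye reaches everyone (king).
Silva cannot reach Ferri, Okoye in two steps.
Cruz cannot reach Quon, Ferri, Okoye, Silva in two steps.
Kings: Okoye — 1.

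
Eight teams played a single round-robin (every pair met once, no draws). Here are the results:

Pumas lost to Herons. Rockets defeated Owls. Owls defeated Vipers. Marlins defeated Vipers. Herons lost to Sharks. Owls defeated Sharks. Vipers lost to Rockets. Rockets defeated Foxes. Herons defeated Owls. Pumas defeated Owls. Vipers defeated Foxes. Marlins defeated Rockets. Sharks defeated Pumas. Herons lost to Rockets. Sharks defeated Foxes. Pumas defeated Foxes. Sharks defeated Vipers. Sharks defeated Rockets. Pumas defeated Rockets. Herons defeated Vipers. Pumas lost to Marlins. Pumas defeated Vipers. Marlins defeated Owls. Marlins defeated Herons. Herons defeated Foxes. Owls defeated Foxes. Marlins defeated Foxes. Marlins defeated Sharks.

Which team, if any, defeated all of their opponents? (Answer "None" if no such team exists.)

Marlins

Marlins has 7 wins out of 7 opponents — a perfect record.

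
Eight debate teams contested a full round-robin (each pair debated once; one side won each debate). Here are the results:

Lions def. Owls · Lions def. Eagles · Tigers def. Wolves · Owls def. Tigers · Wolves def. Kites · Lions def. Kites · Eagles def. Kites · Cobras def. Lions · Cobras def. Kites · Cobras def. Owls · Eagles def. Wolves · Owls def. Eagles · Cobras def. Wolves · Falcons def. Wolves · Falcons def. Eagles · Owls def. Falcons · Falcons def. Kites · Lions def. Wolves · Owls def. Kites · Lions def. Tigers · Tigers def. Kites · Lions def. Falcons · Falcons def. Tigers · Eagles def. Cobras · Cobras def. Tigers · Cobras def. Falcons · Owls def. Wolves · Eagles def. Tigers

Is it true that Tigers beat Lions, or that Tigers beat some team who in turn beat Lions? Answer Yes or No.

Tigers did not beat Lions directly.
Tigers beat Kites, Wolves, but each of them lost to Lions. No two-step path.

No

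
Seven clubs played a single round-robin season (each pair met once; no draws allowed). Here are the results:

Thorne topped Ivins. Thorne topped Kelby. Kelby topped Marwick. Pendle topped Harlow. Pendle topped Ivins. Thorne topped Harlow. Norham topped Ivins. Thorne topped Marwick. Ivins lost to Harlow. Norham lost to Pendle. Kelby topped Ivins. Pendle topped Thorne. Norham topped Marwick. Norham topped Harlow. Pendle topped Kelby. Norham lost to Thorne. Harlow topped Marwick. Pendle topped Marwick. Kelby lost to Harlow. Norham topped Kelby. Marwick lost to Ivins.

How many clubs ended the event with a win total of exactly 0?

1

Win totals: Kelby 2, Thorne 5, Pendle 6, Ivins 1, Marwick 0, Norham 4, Harlow 3.
Exactly 0: Marwick — 1 club.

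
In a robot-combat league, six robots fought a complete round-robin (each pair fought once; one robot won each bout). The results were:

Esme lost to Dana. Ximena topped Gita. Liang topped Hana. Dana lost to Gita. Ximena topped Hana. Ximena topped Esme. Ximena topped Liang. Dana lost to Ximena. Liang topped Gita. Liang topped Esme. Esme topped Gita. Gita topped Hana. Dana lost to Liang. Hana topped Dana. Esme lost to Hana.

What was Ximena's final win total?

5

Ximena's results: beat Gita, Dana, Esme, Liang, Hana; lost to no one.
That is 5 wins.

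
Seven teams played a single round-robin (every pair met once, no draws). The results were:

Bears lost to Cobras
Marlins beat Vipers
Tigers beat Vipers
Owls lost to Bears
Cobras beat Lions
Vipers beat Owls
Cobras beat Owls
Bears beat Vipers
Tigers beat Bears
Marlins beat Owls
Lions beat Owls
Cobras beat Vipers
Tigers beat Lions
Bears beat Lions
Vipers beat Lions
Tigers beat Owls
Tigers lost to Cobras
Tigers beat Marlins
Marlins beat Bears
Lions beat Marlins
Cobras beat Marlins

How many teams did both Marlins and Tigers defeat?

Marlins beat: Vipers, Bears, Owls.
Tigers beat: Vipers, Bears, Lions, Owls, Marlins.
Both beat: Vipers, Bears, Owls — 3.

3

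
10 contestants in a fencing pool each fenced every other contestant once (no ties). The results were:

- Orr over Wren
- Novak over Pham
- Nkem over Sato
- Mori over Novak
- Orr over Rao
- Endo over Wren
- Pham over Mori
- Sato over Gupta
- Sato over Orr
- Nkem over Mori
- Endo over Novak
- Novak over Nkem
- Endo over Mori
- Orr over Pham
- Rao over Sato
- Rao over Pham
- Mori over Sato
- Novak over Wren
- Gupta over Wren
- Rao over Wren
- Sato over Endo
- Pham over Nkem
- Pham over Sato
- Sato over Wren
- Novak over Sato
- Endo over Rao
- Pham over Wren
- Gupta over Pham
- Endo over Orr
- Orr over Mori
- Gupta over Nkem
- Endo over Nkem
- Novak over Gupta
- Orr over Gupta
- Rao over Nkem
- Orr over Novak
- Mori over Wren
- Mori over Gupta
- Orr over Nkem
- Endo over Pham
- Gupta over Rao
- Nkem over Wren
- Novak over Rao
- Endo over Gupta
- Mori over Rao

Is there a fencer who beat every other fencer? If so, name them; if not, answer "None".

None

Highest win total is Endo with 8 (out of 9 possible).
Endo lost to Sato, so no fencer went undefeated.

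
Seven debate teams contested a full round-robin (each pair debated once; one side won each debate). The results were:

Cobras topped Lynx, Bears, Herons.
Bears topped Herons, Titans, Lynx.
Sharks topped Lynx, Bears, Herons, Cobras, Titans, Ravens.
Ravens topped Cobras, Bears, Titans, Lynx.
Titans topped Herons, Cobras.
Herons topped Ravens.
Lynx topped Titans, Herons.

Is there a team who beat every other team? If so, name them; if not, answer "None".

Sharks

Sharks has 6 wins out of 6 opponents — a perfect record.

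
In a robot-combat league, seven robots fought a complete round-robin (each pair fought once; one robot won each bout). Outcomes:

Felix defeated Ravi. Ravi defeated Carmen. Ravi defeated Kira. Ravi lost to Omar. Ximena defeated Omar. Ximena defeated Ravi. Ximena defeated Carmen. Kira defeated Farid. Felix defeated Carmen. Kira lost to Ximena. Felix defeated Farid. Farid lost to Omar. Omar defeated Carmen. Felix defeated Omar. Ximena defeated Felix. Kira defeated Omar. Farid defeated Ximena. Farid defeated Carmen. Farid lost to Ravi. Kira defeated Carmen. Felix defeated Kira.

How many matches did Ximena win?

Ximena's results: beat Omar, Felix, Carmen, Ravi, Kira; lost to Farid.
That is 5 wins.

5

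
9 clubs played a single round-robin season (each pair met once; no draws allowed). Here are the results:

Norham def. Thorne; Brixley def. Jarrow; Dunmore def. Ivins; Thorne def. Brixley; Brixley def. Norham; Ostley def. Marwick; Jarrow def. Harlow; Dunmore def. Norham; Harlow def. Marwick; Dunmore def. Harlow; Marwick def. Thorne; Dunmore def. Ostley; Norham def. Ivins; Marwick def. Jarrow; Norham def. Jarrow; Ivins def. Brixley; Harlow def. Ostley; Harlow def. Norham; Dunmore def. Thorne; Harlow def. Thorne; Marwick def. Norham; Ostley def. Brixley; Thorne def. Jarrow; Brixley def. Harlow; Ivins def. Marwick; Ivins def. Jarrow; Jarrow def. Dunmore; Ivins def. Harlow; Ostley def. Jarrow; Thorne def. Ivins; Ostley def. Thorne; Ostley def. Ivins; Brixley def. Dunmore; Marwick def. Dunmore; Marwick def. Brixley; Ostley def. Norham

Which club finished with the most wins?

Win totals: Marwick 5, Ostley 6, Harlow 4, Dunmore 5, Jarrow 2, Brixley 4, Norham 3, Thorne 3, Ivins 4.
Ostley leads with 6 wins (next highest: 5).

Ostley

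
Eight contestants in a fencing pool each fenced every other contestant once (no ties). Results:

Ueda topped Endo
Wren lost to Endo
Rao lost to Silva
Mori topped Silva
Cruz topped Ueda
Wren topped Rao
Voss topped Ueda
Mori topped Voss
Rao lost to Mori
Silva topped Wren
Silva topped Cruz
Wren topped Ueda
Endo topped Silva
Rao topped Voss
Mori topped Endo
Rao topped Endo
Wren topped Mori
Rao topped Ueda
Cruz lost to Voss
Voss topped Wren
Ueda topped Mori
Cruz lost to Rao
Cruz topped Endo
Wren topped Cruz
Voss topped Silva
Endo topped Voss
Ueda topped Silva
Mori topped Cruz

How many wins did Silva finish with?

3

Silva's results: beat Rao, Cruz, Wren; lost to Ueda, Voss, Endo, Mori.
That is 3 wins.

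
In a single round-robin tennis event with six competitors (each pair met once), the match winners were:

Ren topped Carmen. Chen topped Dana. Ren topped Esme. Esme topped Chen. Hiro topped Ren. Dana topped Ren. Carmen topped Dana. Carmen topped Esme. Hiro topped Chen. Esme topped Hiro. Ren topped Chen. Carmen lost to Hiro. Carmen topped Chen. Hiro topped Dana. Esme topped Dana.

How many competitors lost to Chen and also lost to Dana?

0

Chen beat: Dana.
Dana beat: Ren.
No one was beaten by both.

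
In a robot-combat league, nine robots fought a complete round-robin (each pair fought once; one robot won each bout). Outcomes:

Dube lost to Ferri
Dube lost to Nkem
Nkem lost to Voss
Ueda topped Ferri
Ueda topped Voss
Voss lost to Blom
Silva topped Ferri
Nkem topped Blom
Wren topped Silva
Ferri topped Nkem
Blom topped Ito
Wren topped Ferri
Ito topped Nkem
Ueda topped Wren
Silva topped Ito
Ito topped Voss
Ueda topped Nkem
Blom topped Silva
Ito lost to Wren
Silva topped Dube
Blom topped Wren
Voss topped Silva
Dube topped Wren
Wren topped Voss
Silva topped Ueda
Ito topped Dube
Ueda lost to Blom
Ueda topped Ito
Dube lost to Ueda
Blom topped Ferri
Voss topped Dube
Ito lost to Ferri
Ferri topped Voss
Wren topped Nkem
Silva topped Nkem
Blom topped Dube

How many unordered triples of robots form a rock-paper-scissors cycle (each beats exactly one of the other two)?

15

Win totals: Silva 5, Blom 7, Wren 5, Voss 3, Nkem 2, Ito 3, Dube 1, Ferri 4, Ueda 6.
A robot with w wins dominates both others in C(w,2) triples; summing gives 10 + 21 + 10 + 3 + 1 + 3 + 0 + 6 + 15 = 69 transitive triples.
Total triples C(9,3) = 84, so cyclic triples = 84 − 69 = 15.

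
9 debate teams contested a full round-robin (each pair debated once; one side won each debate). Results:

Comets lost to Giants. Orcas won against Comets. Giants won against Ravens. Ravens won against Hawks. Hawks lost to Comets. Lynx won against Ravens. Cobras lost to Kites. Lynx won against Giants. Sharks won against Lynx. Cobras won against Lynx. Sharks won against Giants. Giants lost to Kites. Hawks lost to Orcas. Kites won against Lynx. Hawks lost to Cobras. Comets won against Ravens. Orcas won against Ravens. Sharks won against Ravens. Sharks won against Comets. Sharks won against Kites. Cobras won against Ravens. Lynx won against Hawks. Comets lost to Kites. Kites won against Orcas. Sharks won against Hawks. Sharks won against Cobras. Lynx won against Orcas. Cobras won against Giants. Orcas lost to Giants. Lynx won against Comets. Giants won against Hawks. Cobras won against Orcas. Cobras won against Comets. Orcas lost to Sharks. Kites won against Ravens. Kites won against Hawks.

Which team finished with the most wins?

Win totals: Sharks 8, Cobras 6, Orcas 3, Comets 2, Lynx 5, Hawks 0, Ravens 1, Kites 7, Giants 4.
Sharks leads with 8 wins (next highest: 7).

Sharks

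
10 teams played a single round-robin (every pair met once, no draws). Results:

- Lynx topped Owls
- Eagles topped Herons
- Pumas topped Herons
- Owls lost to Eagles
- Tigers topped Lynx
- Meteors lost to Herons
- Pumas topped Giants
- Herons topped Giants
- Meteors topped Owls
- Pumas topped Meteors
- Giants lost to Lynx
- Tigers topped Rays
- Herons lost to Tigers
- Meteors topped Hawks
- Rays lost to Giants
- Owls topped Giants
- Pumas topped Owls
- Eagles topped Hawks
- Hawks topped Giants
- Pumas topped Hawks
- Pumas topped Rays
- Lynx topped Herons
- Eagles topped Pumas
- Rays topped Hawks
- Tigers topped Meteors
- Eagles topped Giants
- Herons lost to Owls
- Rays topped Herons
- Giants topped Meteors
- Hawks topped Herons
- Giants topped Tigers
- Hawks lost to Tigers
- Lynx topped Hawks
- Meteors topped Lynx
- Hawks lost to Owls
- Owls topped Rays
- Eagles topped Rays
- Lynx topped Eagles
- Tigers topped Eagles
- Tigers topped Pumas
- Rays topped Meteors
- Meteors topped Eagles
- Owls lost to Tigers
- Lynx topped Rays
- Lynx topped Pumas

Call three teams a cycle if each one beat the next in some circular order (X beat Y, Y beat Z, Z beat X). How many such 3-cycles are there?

Win totals: Eagles 6, Tigers 8, Hawks 2, Pumas 6, Lynx 7, Meteors 4, Rays 3, Herons 2, Owls 4, Giants 3.
A team with w wins dominates both others in C(w,2) triples; summing gives 15 + 28 + 1 + 15 + 21 + 6 + 3 + 1 + 6 + 3 = 99 transitive triples.
Total triples C(10,3) = 120, so cyclic triples = 120 − 99 = 21.

21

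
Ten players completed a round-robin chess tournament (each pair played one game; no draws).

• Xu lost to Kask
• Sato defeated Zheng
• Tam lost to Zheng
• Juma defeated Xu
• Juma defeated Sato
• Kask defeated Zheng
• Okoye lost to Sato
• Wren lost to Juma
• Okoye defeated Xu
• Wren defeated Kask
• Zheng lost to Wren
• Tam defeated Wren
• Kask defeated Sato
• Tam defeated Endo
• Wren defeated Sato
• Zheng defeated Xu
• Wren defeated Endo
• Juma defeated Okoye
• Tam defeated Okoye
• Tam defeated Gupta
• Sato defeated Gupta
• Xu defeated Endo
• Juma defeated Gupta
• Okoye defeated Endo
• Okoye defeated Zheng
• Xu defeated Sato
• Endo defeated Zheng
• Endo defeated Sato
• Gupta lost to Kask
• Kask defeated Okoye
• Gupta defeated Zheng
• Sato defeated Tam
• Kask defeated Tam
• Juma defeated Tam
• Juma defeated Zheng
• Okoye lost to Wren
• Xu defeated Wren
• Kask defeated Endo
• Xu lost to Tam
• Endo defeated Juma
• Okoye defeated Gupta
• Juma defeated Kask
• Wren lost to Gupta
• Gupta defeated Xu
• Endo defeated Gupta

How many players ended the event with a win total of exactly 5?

2

Win totals: Kask 7, Zheng 2, Endo 4, Tam 5, Xu 3, Gupta 3, Wren 5, Juma 8, Sato 4, Okoye 4.
Exactly 5: Tam, Wren — 2 players.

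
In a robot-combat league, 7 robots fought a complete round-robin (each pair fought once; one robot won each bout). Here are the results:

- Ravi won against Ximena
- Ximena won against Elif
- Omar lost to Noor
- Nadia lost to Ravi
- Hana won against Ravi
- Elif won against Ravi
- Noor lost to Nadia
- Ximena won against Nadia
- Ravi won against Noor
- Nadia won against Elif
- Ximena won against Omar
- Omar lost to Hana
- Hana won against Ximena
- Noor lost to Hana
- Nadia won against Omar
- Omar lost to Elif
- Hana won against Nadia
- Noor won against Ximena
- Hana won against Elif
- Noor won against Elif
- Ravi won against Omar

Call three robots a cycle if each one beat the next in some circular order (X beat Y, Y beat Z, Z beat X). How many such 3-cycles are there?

Win totals: Ximena 3, Hana 6, Nadia 3, Elif 2, Ravi 4, Noor 3, Omar 0.
A robot with w wins dominates both others in C(w,2) triples; summing gives 3 + 15 + 3 + 1 + 6 + 3 + 0 = 31 transitive triples.
Total triples C(7,3) = 35, so cyclic triples = 35 − 31 = 4.

4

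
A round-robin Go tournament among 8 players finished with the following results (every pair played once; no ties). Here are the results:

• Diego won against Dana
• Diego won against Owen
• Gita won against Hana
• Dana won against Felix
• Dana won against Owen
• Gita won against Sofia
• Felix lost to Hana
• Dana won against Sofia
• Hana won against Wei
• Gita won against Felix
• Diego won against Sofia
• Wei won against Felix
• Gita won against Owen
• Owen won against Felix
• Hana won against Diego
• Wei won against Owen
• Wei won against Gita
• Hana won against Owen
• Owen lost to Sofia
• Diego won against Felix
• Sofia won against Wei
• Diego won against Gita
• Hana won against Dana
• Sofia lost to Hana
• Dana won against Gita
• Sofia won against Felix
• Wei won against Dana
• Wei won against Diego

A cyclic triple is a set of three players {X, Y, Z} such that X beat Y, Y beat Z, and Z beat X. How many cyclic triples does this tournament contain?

Win totals: Gita 4, Hana 6, Diego 5, Wei 5, Sofia 3, Felix 0, Owen 1, Dana 4.
A player with w wins dominates both others in C(w,2) triples; summing gives 6 + 15 + 10 + 10 + 3 + 0 + 0 + 6 = 50 transitive triples.
Total triples C(8,3) = 56, so cyclic triples = 56 − 50 = 6.

6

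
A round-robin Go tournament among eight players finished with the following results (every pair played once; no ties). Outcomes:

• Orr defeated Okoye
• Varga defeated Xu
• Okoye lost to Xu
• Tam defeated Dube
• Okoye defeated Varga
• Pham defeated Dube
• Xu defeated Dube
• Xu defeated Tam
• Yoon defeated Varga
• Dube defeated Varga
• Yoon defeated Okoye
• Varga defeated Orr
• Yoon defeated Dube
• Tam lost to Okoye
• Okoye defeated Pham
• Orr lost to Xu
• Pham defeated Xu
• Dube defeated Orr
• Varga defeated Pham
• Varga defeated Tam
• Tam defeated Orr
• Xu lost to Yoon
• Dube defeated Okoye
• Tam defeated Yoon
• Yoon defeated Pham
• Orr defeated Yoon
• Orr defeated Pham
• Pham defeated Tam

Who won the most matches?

Win totals: Xu 4, Yoon 5, Pham 3, Okoye 3, Varga 4, Tam 3, Dube 3, Orr 3.
Yoon leads with 5 wins (next highest: 4).

Yoon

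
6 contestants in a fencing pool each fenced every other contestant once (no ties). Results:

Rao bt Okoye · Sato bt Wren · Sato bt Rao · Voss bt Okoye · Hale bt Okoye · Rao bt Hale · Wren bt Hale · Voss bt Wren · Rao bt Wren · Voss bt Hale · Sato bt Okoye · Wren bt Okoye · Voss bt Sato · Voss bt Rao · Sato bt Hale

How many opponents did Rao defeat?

3

Rao's results: beat Hale, Wren, Okoye; lost to Voss, Sato.
That is 3 wins.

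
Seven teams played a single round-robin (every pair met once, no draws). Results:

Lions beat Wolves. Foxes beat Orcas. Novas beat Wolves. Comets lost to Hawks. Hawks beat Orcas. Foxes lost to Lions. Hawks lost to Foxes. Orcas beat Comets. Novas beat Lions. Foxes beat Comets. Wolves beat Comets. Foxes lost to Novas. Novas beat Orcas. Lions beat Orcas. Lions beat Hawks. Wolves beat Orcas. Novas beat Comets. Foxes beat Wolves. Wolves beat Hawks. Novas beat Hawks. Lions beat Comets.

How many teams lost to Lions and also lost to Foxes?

Lions beat: Comets, Hawks, Wolves, Foxes, Orcas.
Foxes beat: Comets, Hawks, Wolves, Orcas.
Both beat: Comets, Hawks, Wolves, Orcas — 4.

4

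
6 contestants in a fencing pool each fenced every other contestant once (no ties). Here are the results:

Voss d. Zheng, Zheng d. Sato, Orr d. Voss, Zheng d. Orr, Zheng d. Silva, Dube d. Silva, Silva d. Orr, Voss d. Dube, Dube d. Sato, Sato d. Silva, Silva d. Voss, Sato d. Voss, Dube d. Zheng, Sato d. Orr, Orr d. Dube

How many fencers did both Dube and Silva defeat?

0

Dube beat: Zheng, Silva, Sato.
Silva beat: Orr, Voss.
No one was beaten by both.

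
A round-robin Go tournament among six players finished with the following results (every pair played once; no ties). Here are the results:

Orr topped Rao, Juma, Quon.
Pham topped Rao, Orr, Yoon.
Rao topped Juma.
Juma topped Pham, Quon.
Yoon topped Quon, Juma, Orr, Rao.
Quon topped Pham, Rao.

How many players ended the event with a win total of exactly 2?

2

Win totals: Yoon 4, Pham 3, Orr 3, Juma 2, Rao 1, Quon 2.
Exactly 2: Juma, Quon — 2 players.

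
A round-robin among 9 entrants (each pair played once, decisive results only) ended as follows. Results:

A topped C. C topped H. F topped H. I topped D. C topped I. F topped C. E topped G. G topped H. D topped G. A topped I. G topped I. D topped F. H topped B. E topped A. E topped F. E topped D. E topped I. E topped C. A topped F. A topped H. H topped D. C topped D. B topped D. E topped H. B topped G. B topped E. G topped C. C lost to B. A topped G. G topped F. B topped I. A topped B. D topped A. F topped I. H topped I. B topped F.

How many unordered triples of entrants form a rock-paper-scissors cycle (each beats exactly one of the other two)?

15

Win totals: A 6, B 6, C 3, D 3, E 7, F 3, G 4, H 3, I 1.
An entrant with w wins dominates both others in C(w,2) triples; summing gives 15 + 15 + 3 + 3 + 21 + 3 + 6 + 3 + 0 = 69 transitive triples.
Total triples C(9,3) = 84, so cyclic triples = 84 − 69 = 15.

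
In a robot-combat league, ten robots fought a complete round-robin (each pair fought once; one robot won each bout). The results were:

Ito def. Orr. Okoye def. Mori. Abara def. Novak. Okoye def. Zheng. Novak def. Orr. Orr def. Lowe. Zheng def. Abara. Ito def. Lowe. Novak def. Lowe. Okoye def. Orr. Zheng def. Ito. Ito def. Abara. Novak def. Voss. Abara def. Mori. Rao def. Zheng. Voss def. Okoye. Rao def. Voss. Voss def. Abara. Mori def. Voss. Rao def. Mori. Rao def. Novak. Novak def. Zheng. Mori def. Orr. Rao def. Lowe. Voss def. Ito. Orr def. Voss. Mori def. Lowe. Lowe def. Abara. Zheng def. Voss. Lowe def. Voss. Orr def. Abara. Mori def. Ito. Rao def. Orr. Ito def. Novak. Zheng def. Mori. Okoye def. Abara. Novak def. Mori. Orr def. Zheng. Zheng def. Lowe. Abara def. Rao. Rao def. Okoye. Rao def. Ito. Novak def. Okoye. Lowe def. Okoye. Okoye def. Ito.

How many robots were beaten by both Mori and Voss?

Mori beat: Orr, Ito, Lowe, Voss.
Voss beat: Ito, Okoye, Abara.
Both beat: Ito — 1.

1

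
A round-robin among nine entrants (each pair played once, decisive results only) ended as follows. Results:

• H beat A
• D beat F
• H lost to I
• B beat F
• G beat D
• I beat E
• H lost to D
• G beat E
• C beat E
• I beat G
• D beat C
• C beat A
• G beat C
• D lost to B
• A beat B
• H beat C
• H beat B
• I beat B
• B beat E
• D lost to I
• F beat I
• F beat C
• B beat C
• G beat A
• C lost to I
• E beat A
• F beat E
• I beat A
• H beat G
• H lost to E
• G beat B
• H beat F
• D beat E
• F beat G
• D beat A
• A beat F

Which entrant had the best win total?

Win totals: A 2, B 4, C 2, D 5, E 2, F 4, G 5, H 5, I 7.
I leads with 7 wins (next highest: 5).

I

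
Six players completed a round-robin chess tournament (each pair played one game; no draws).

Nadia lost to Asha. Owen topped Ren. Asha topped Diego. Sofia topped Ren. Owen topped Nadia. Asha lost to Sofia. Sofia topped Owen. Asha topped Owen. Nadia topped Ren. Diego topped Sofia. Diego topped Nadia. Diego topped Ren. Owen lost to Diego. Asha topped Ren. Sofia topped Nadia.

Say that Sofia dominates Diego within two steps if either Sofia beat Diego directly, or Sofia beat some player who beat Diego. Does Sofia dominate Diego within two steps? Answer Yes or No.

Yes

Sofia did not beat Diego directly.
Sofia beat Owen, Asha, Nadia, Ren. Of those, Asha beat Diego.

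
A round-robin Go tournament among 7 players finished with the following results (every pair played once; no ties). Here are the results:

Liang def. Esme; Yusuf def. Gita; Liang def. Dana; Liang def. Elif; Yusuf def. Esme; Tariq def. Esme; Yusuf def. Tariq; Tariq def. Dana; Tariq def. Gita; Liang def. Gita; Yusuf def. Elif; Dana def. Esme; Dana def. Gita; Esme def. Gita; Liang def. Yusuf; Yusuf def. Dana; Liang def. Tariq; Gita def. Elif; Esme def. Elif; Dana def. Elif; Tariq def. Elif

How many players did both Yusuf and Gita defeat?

Yusuf beat: Tariq, Dana, Gita, Elif, Esme.
Gita beat: Elif.
Both beat: Elif — 1.

1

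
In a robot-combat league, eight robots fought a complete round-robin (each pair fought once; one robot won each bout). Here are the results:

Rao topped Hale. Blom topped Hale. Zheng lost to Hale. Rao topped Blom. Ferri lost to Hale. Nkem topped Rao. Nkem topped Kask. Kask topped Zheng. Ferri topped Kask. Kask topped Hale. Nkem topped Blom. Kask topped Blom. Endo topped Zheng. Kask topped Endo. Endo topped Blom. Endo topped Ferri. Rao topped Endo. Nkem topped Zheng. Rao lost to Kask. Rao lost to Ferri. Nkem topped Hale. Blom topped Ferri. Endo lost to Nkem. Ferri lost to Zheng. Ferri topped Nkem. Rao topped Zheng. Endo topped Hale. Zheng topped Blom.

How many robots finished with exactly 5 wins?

1

Win totals: Rao 4, Hale 2, Blom 2, Kask 5, Nkem 6, Endo 4, Ferri 3, Zheng 2.
Exactly 5: Kask — 1 robot.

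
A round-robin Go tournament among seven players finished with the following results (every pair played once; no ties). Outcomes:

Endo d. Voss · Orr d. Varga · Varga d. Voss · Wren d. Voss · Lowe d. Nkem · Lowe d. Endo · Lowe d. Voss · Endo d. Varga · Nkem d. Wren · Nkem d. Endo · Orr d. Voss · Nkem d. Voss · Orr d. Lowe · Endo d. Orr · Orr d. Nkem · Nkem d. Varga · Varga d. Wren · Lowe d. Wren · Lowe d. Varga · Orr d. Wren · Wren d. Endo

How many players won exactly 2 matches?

Win totals: Varga 2, Endo 3, Voss 0, Wren 2, Nkem 4, Orr 5, Lowe 5.
Exactly 2: Varga, Wren — 2 players.

2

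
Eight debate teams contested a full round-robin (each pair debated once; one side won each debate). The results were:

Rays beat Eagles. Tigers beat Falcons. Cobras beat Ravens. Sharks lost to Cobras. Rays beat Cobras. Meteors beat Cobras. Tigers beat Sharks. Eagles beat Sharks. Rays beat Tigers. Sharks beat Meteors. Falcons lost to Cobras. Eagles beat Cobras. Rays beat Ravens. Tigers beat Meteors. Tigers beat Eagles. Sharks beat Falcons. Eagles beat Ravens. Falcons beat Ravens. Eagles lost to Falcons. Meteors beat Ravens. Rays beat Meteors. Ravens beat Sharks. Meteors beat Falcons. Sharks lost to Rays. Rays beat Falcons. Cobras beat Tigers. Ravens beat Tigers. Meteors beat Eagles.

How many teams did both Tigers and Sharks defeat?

2

Tigers beat: Falcons, Eagles, Sharks, Meteors.
Sharks beat: Falcons, Meteors.
Both beat: Falcons, Meteors — 2.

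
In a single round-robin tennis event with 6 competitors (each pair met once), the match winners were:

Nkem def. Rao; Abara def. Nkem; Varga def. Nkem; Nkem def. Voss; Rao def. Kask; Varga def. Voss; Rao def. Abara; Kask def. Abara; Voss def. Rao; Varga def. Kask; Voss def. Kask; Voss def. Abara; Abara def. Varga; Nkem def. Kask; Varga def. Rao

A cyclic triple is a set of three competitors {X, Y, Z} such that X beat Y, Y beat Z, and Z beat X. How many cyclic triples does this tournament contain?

6

Win totals: Nkem 3, Voss 3, Rao 2, Abara 2, Varga 4, Kask 1.
A competitor with w wins dominates both others in C(w,2) triples; summing gives 3 + 3 + 1 + 1 + 6 + 0 = 14 transitive triples.
Total triples C(6,3) = 20, so cyclic triples = 20 − 14 = 6.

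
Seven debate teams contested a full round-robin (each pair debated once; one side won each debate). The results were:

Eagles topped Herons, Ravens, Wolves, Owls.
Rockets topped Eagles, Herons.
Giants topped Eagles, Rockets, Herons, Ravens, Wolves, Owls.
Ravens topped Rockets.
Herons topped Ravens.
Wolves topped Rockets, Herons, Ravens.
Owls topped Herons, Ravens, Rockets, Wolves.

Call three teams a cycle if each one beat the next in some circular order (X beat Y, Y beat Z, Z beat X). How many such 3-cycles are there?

4

Win totals: Herons 1, Giants 6, Rockets 2, Wolves 3, Ravens 1, Eagles 4, Owls 4.
A team with w wins dominates both others in C(w,2) triples; summing gives 0 + 15 + 1 + 3 + 0 + 6 + 6 = 31 transitive triples.
Total triples C(7,3) = 35, so cyclic triples = 35 − 31 = 4.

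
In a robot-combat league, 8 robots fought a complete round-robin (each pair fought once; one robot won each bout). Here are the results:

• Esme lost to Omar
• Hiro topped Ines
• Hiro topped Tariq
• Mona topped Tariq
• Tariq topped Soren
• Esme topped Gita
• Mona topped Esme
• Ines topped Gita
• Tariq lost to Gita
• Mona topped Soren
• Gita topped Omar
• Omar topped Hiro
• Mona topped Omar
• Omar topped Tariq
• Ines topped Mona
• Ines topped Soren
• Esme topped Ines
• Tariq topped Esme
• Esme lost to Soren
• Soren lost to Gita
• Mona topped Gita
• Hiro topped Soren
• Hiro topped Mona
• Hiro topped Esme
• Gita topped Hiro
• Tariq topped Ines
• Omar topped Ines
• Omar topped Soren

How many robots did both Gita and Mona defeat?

3

Gita beat: Hiro, Omar, Tariq, Soren.
Mona beat: Gita, Omar, Tariq, Esme, Soren.
Both beat: Omar, Tariq, Soren — 3.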